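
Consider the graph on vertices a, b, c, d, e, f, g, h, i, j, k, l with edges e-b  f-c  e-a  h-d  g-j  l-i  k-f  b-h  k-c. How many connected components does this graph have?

Starting from g we can reach g, j. That is one component of size 2.
Starting from i we can reach i, l. That is one component of size 2.
Starting from c we can reach c, f, k. That is one component of size 3.
Starting from a we can reach a, b, d, e, h. That is one component of size 5.
Total: 4 components.

4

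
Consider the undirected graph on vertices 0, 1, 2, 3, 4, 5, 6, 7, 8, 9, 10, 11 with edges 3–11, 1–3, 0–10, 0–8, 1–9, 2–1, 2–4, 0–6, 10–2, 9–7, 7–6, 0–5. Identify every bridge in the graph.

0-5, 0-8, 1-3, 11-3, 2-4

The edges on the cycle 0-10-2-1-9-7-6-0 are not bridges since each lies on that cycle.
But removing 1–3 disconnects 1 from 3; removing 0–8 disconnects 0 from 8; removing 11–3 disconnects 11 from 3; removing 2–4 disconnects 2 from 4 — these are bridges.
In total 5 edges are bridges.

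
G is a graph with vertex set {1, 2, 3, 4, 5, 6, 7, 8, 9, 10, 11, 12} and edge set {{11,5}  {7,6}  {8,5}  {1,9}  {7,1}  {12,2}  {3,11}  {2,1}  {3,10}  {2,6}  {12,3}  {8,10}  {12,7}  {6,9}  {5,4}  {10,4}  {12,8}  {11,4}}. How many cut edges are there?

0

The edges on the cycle 11-5-4-11 are not bridges since each lies on that cycle.
Every edge lies on some cycle, so there are no bridges.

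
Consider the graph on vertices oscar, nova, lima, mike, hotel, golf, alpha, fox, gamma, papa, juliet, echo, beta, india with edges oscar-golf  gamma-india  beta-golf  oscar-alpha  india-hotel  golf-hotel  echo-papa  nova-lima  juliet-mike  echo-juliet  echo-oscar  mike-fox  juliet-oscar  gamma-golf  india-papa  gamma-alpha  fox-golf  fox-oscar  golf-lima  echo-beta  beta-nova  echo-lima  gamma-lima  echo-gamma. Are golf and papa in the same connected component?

From golf we can reach fox, beta, echo, golf, lima, mike, nova, papa, alpha, gamma, hotel, india, oscar, juliet, which includes papa.

Yes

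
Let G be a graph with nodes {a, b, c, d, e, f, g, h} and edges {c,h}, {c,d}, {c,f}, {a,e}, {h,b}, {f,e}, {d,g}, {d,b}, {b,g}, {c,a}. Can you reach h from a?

From a we can reach a, b, c, d, e, f, g, h, which includes h.

Yes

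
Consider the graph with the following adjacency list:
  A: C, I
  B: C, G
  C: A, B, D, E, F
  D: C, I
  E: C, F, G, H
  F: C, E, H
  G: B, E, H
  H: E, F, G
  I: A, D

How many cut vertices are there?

Removing C increases the component count from 1 to 2, so C is a cut vertex.
By contrast removing E leaves 1 component; it is not a cut vertex. No other vertex is a cut vertex either.

1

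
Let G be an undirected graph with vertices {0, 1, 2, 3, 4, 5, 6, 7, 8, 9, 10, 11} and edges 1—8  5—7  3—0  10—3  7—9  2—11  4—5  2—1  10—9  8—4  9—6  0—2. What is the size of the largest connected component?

Starting from 0 we can reach 0, 1, 2, 3, 4, 5, 6, 7, 8, 9, 10, 11. That is one component of size 12.
The largest has 12 vertices.

12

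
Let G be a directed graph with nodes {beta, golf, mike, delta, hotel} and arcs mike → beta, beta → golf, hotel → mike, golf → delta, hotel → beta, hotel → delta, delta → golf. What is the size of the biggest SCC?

2

{golf, delta} are all mutually reachable — one SCC of size 2.
{mike} is an SCC by itself.
{beta} is an SCC by itself.
{hotel} is an SCC by itself.
The largest has 2 vertices.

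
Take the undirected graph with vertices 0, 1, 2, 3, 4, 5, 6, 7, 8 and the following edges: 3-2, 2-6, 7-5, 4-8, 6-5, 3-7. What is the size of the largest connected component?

0 is isolated — a component by itself.
1 is isolated — a component by itself.
Starting from 4 we can reach 4, 8. That is one component of size 2.
Starting from 2 we can reach 2, 3, 5, 6, 7. That is one component of size 5.
The largest has 5 vertices.

5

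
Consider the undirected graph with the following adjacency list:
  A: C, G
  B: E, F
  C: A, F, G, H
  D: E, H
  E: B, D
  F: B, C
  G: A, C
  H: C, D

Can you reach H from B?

From B we can reach A, B, C, D, E, F, G, H, which includes H.

Yes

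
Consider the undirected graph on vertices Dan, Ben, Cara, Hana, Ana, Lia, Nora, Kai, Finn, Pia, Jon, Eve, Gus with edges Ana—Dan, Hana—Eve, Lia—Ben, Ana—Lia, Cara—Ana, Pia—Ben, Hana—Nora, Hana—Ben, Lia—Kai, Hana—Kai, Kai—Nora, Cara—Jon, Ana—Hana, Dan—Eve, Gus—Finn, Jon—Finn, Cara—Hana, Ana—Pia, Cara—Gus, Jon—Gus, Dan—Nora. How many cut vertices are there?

Removing Cara increases the component count from 1 to 2, so Cara is a cut vertex.
By contrast removing Eve leaves 1 component; it is not a cut vertex. No other vertex is a cut vertex either.

1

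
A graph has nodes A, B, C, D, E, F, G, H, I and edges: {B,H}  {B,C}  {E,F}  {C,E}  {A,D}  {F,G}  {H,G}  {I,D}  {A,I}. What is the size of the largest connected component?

Starting from A we can reach A, D, I. That is one component of size 3.
Starting from B we can reach B, C, E, F, G, H. That is one component of size 6.
The largest has 6 vertices.

6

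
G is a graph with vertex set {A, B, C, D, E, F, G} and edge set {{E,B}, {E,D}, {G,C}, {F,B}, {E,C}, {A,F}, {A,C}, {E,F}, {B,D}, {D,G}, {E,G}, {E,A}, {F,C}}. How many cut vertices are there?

Removing E, for instance, still leaves 1 component. No single vertex removal increases the component count — the graph has no articulation points.

0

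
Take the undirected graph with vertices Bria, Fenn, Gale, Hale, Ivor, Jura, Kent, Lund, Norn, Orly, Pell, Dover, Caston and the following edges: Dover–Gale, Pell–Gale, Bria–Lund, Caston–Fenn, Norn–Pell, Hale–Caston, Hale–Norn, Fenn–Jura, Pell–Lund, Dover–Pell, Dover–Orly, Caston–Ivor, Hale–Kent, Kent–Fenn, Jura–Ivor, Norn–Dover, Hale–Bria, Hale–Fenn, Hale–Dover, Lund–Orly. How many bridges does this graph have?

The edges on the cycle Hale-Kent-Fenn-Hale are not bridges since each lies on that cycle.
Every edge lies on some cycle, so there are no bridges.

0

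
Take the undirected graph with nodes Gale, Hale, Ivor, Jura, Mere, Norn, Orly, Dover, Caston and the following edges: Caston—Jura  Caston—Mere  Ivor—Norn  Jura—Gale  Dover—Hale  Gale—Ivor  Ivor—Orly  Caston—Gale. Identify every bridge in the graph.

Caston-Mere, Dover-Hale, Gale-Ivor, Ivor-Norn, Ivor-Orly

The edges on the cycle Caston-Jura-Gale-Caston are not bridges since each lies on that cycle.
But removing Ivor—Orly disconnects Ivor from Orly; removing Gale—Ivor disconnects Gale from Ivor; removing Ivor—Norn disconnects Ivor from Norn; removing Hale—Dover disconnects Hale from Dover — these are bridges.
In total 5 edges are bridges.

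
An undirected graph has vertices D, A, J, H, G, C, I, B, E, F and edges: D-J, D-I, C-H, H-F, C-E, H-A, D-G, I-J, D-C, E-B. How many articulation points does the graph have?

Removing C increases the component count from 1 to 3, so C is a cut vertex.
Removing D increases the component count from 1 to 3, so D is a cut vertex.
Removing E increases the component count from 1 to 2, so E is a cut vertex.
Likewise H is a cut vertex.
By contrast removing B leaves 1 component; it is not a cut vertex. No other vertex is a cut vertex either.

4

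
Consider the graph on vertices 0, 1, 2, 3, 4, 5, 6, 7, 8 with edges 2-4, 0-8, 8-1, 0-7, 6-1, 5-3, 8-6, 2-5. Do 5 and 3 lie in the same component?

From 5 we can reach 2, 3, 4, 5, which includes 3.

Yes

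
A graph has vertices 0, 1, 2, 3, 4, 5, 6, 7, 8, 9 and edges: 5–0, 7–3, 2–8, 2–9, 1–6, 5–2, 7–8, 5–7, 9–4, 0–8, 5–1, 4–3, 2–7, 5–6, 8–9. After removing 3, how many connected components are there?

1

With 3 gone, the remaining components are: {0, 1, 2, 4, 5, 6, 7, 8, 9}.
That is 1 component.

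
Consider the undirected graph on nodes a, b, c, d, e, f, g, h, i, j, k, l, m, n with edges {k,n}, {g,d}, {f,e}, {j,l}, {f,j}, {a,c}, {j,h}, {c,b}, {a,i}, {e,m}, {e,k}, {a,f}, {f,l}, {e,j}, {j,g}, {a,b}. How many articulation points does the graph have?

6

Removing a increases the component count from 1 to 3, so a is a cut vertex.
Removing e increases the component count from 1 to 3, so e is a cut vertex.
Removing f increases the component count from 1 to 2, so f is a cut vertex.
Likewise g, j, k are cut vertices.
By contrast removing m leaves 1 component; it is not a cut vertex. No other vertex is a cut vertex either.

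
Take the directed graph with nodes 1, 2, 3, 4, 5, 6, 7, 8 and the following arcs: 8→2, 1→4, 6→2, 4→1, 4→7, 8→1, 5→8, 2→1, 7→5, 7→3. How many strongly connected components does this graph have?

3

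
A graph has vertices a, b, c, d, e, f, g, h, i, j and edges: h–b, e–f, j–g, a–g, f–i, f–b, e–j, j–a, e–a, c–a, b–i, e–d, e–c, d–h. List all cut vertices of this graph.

e

Removing e increases the component count from 1 to 2, so e is a cut vertex.
By contrast removing f leaves 1 component; it is not a cut vertex. No other vertex is a cut vertex either.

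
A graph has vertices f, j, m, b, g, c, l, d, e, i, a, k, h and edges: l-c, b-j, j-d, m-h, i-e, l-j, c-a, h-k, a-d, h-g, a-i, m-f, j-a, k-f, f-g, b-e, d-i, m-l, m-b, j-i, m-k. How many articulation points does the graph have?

1

Removing m increases the component count from 1 to 2, so m is a cut vertex.
By contrast removing c leaves 1 component; it is not a cut vertex. No other vertex is a cut vertex either.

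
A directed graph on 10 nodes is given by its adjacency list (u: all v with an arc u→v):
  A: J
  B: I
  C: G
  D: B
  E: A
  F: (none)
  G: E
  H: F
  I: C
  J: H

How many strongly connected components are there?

10

{D} is an SCC by itself.
{F} is an SCC by itself.
{I} is an SCC by itself.
{A} is an SCC by itself.
{J} is an SCC by itself.
(and 5 more singleton SCCs)
That gives 10 strongly connected components.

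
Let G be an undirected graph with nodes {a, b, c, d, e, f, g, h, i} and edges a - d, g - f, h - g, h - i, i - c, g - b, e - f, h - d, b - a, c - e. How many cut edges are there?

The edges on the cycle h-i-c-e-f-g-h are not bridges since each lies on that cycle.
Every edge lies on some cycle, so there are no bridges.

0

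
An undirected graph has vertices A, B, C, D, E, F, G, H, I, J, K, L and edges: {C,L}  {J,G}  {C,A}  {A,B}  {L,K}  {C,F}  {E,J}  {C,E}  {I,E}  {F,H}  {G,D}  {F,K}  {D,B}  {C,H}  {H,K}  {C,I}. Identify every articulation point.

C

Removing C increases the component count from 1 to 2, so C is a cut vertex.
By contrast removing D leaves 1 component; it is not a cut vertex. No other vertex is a cut vertex either.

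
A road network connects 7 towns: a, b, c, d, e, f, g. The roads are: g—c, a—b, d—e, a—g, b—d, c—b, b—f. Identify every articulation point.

b, d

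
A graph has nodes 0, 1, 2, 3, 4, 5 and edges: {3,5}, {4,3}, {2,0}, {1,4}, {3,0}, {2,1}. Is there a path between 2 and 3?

Yes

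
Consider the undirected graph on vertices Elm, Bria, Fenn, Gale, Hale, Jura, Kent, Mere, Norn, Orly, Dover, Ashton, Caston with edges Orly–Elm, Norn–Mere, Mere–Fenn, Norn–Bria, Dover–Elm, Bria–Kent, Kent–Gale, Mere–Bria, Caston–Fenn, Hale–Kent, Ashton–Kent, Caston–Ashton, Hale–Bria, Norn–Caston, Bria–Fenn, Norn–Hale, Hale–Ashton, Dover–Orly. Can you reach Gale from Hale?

Yes

From Hale we can reach Bria, Fenn, Gale, Hale, Kent, Mere, Norn, Ashton, Caston, which includes Gale.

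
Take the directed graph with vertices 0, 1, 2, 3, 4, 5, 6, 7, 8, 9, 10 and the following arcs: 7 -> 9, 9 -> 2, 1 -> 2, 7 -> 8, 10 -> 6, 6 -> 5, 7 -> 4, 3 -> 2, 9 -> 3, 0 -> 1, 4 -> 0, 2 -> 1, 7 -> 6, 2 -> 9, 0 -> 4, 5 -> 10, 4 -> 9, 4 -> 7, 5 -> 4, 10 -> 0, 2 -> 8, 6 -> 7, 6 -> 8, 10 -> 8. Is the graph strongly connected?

No

There is no directed path from 8 to 10, so the graph is not strongly connected.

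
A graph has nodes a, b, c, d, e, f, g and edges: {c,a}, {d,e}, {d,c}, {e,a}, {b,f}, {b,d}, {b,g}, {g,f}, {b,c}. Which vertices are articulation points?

b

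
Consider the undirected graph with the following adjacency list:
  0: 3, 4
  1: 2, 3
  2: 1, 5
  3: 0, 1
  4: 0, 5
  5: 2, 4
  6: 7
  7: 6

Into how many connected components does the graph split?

Starting from 6 we can reach 6, 7. That is one component of size 2.
Starting from 0 we can reach 0, 1, 2, 3, 4, 5. That is one component of size 6.
Total: 2 components.

2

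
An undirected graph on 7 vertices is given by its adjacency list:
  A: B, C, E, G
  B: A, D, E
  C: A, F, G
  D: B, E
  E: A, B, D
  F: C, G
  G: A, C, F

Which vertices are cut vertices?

A

Removing A increases the component count from 1 to 2, so A is a cut vertex.
By contrast removing B leaves 1 component; it is not a cut vertex. No other vertex is a cut vertex either.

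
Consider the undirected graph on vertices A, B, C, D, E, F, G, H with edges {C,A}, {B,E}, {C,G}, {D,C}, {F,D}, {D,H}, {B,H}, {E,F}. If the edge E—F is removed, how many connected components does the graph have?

1

E and F are still connected via E-B-H-D-F, so the component count stays at 1.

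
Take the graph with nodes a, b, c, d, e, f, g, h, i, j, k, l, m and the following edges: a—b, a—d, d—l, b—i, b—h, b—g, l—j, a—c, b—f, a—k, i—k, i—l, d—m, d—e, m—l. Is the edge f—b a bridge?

Yes

Removing f—b leaves no path between f and b: the component count goes from 1 to 2. So it is a bridge.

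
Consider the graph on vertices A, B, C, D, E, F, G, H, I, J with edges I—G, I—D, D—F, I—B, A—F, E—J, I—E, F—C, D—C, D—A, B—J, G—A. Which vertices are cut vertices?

Removing I increases the component count from 2 to 3, so I is a cut vertex.
By contrast removing G leaves 2 components; it is not a cut vertex. No other vertex is a cut vertex either.

I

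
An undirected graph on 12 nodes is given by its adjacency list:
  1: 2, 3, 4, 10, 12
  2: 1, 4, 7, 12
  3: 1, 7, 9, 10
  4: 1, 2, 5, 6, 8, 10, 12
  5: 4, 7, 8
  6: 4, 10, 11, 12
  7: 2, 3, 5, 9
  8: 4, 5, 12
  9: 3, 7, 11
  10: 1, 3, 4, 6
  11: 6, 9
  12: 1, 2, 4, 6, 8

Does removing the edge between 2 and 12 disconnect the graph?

After removing 2-12, the path 2-1-12 still connects them, so the edge is not a bridge.

No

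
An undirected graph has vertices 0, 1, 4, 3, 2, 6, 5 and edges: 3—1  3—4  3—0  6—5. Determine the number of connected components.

2 is isolated — a component by itself.
Starting from 5 we can reach 5, 6. That is one component of size 2.
Starting from 0 we can reach 0, 1, 3, 4. That is one component of size 4.
Total: 3 components.

3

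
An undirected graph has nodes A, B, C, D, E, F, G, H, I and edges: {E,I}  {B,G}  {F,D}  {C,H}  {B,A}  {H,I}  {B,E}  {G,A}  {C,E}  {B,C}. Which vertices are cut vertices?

Removing B increases the component count from 2 to 3, so B is a cut vertex.
By contrast removing H leaves 2 components; it is not a cut vertex. No other vertex is a cut vertex either.

B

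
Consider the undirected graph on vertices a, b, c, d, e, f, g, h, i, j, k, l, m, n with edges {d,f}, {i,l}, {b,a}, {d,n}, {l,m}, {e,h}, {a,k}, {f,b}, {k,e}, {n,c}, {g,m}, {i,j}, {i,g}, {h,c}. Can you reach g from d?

The component containing d is {a, b, c, d, e, f, h, k, n}, and g is not in it.

No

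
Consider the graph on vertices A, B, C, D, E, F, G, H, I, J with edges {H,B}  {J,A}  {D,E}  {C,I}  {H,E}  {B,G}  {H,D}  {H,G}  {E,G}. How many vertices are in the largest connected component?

F is isolated — a component by itself.
Starting from C we can reach C, I. That is one component of size 2.
Starting from A we can reach A, J. That is one component of size 2.
Starting from B we can reach B, D, E, G, H. That is one component of size 5.
The largest has 5 vertices.

5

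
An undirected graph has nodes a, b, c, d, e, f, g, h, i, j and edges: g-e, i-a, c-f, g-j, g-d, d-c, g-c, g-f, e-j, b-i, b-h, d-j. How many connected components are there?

2

Starting from a we can reach a, b, h, i. That is one component of size 4.
Starting from c we can reach c, d, e, f, g, j. That is one component of size 6.
Total: 2 components.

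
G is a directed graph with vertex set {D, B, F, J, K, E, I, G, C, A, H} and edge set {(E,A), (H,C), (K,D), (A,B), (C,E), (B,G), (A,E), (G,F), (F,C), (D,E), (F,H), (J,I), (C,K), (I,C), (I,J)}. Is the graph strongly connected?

No

There is no directed path from H to I, so the graph is not strongly connected.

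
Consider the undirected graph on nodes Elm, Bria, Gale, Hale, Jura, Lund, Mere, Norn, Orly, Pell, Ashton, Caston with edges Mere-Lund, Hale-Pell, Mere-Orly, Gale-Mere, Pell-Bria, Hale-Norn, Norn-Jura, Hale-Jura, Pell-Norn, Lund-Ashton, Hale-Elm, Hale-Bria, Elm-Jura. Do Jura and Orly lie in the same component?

The component containing Jura is {Elm, Bria, Hale, Jura, Norn, Pell}, and Orly is not in it.

No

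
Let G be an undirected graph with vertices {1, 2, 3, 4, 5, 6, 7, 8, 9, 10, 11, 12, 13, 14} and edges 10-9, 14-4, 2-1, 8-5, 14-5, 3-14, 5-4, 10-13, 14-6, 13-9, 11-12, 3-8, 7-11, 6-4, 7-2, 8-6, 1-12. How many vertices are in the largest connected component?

6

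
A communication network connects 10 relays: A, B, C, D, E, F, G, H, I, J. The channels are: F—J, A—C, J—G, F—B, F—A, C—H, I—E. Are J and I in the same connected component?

No

The component containing J is {A, B, C, F, G, H, J}, and I is not in it.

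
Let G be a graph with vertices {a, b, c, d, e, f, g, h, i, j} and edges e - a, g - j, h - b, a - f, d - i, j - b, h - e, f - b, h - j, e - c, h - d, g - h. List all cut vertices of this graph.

d, e, h

Removing d increases the component count from 1 to 2, so d is a cut vertex.
Removing e increases the component count from 1 to 2, so e is a cut vertex.
Removing h increases the component count from 1 to 2, so h is a cut vertex.
By contrast removing a leaves 1 component; it is not a cut vertex. No other vertex is a cut vertex either.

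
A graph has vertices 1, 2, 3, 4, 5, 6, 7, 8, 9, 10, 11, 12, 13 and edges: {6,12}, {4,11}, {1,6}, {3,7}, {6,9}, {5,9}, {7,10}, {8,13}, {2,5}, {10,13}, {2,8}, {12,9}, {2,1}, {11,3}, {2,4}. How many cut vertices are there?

1

Removing 2 increases the component count from 1 to 2, so 2 is a cut vertex.
By contrast removing 3 leaves 1 component; it is not a cut vertex. No other vertex is a cut vertex either.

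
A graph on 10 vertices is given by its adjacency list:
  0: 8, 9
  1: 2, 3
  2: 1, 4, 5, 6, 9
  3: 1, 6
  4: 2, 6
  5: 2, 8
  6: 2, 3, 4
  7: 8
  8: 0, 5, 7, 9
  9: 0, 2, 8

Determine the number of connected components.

1

Starting from 0 we can reach 0, 1, 2, 3, 4, 5, 6, 7, 8, 9. That is one component of size 10.
Total: 1 component.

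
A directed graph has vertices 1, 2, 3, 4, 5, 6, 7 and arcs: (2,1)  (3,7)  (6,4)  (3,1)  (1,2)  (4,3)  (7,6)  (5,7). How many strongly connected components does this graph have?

{3, 4, 6, 7} are all mutually reachable — one SCC of size 4.
{1, 2} are all mutually reachable — one SCC of size 2.
{5} is an SCC by itself.
That gives 3 strongly connected components.

3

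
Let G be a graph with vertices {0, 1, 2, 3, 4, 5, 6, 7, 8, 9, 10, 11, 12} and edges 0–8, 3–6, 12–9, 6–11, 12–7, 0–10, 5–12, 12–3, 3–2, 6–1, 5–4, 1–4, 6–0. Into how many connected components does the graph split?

Starting from 0 we can reach 0, 1, 2, 3, 4, 5, 6, 7, 8, 9, 10, 11, 12. That is one component of size 13.
Total: 1 component.

1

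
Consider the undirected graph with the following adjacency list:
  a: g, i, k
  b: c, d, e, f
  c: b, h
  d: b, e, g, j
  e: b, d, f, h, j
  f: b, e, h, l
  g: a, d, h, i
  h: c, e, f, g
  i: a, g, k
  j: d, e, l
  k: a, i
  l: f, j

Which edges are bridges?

none

The edges on the cycle g-i-k-a-g are not bridges since each lies on that cycle.
Every edge lies on some cycle, so there are no bridges.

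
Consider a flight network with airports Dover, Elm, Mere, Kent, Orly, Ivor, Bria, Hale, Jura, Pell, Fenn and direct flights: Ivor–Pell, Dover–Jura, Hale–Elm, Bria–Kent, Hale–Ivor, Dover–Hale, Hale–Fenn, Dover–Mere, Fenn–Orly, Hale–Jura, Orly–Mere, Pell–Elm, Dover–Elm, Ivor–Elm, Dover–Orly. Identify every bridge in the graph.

Bria-Kent

The edges on the cycle Hale-Ivor-Pell-Elm-Hale are not bridges since each lies on that cycle.
But removing Bria–Kent disconnects Bria from Kent — this is a bridge.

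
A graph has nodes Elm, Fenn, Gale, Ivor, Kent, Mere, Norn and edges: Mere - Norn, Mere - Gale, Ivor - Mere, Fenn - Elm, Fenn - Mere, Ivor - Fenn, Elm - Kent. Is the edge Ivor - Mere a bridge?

After removing Ivor - Mere, the path Ivor-Fenn-Mere still connects them, so the edge is not a bridge.

No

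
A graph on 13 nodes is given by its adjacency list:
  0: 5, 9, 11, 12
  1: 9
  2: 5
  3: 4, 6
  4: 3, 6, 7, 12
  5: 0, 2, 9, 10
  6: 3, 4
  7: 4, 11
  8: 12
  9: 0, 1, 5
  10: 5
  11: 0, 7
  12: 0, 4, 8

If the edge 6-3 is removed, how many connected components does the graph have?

6 and 3 are still connected via 6-4-3, so the component count stays at 1.

1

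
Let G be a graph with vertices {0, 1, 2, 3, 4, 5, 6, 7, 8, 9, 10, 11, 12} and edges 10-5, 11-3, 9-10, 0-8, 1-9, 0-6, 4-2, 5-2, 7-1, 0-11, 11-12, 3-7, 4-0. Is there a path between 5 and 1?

Yes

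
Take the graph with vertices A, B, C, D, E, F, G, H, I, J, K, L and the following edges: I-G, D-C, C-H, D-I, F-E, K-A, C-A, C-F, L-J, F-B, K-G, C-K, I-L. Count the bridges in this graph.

The edges on the cycle D-C-K-G-I-D are not bridges since each lies on that cycle.
But removing J-L disconnects J from L; removing C-F disconnects C from F; removing F-E disconnects F from E; removing C-H disconnects C from H — these are bridges.
In total 6 edges are bridges.

6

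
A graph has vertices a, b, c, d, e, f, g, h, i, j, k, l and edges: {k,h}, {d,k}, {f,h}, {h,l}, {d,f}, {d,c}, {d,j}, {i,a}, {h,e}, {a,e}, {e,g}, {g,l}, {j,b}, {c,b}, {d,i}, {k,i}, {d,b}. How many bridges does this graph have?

The edges on the cycle d-c-b-d are not bridges since each lies on that cycle.
Every edge lies on some cycle, so there are no bridges.

0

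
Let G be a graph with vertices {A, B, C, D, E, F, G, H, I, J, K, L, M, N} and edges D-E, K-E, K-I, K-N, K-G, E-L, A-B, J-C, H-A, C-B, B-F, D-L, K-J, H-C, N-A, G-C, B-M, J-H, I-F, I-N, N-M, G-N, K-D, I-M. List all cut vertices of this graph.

Removing K increases the component count from 1 to 2, so K is a cut vertex.
By contrast removing F leaves 1 component; it is not a cut vertex. No other vertex is a cut vertex either.

K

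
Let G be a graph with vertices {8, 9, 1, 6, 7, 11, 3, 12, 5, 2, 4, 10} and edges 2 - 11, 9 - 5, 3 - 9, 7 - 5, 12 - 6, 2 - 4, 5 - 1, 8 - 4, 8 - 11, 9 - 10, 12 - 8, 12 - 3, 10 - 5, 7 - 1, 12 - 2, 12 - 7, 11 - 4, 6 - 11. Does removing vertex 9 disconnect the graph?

No

Deleting 9 leaves 1 component (was 1) (its neighbors 3, 5, 10 remain connected to each other), so 9 is not a cut vertex.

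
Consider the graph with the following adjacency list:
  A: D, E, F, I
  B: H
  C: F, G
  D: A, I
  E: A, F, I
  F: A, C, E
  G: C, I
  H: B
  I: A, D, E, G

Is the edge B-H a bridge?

Removing B-H leaves no path between B and H: the component count goes from 2 to 3. So it is a bridge.

Yes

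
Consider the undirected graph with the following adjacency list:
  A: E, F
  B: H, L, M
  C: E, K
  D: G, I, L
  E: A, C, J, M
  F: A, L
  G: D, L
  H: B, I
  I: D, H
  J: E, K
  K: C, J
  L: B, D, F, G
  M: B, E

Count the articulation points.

Removing E increases the component count from 1 to 2, so E is a cut vertex.
By contrast removing K leaves 1 component; it is not a cut vertex. No other vertex is a cut vertex either.

1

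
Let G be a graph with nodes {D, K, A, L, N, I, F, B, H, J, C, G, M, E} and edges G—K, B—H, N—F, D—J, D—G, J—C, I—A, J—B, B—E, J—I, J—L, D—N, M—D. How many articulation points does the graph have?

Removing B increases the component count from 1 to 3, so B is a cut vertex.
Removing D increases the component count from 1 to 4, so D is a cut vertex.
Removing G increases the component count from 1 to 2, so G is a cut vertex.
Likewise I, J, N are cut vertices.
By contrast removing F leaves 1 component; it is not a cut vertex. No other vertex is a cut vertex either.

6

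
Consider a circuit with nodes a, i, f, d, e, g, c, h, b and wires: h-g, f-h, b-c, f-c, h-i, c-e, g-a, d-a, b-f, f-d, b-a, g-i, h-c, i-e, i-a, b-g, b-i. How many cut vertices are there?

0

Removing c, for instance, still leaves 1 component. No single vertex removal increases the component count — the graph has no articulation points.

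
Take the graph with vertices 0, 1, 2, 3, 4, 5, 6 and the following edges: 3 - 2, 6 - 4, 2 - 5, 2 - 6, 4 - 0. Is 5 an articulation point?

No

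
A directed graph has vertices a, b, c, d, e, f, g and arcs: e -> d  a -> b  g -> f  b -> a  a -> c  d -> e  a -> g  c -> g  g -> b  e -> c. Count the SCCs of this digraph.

3

{a, b, c, g} are all mutually reachable — one SCC of size 4.
{d, e} are all mutually reachable — one SCC of size 2.
{f} is an SCC by itself.
That gives 3 strongly connected components.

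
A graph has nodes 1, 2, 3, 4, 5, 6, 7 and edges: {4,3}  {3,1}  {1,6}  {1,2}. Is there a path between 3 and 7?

No

The component containing 3 is {1, 2, 3, 4, 6}, and 7 is not in it.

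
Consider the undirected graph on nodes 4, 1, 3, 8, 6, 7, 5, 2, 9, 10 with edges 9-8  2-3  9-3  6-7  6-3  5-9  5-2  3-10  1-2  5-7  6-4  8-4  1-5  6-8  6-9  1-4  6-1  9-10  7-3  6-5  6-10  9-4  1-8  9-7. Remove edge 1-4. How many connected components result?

1 and 4 are still connected via 1-6-4, so the component count stays at 1.

1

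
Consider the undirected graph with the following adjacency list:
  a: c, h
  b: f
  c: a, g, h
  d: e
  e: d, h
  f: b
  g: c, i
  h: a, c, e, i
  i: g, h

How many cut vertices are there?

Removing e increases the component count from 2 to 3, so e is a cut vertex.
Removing h increases the component count from 2 to 3, so h is a cut vertex.
By contrast removing i leaves 2 components; it is not a cut vertex. No other vertex is a cut vertex either.

2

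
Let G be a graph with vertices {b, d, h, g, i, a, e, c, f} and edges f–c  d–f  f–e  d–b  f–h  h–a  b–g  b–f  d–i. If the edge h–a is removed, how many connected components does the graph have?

Before removal there is 1 component.
h–a is a bridge — removing it separates h's side from a's side.
After removal: 2 components.

2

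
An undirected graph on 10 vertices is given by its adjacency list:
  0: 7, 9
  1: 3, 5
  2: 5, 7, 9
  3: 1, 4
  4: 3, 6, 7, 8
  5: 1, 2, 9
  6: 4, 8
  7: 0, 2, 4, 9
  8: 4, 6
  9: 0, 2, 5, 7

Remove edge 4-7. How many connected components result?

1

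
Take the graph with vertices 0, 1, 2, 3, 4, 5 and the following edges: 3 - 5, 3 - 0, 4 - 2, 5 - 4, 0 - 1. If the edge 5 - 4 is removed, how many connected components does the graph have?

2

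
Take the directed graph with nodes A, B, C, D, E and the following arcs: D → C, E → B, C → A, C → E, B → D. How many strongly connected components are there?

{B, C, D, E} are all mutually reachable — one SCC of size 4.
{A} is an SCC by itself.
That gives 2 strongly connected components.

2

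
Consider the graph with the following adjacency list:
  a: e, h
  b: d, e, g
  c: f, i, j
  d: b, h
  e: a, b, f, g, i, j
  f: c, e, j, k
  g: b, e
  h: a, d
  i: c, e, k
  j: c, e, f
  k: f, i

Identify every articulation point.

e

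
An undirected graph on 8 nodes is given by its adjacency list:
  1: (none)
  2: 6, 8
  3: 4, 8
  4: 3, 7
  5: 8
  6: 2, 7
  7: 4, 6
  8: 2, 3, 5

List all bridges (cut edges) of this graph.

The edges on the cycle 2-6-7-4-3-8-2 are not bridges since each lies on that cycle.
But removing 8-5 disconnects 8 from 5 — this is a bridge.

5-8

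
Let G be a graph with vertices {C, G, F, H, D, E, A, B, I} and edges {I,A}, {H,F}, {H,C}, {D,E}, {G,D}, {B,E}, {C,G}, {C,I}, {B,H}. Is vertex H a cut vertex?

Deleting H raises the number of components from 1 to 2, so H is a cut vertex.

Yes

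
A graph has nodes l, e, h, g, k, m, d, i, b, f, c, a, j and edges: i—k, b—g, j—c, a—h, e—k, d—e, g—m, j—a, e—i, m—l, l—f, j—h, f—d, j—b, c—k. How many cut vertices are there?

Removing j increases the component count from 1 to 2, so j is a cut vertex.
By contrast removing d leaves 1 component; it is not a cut vertex. No other vertex is a cut vertex either.

1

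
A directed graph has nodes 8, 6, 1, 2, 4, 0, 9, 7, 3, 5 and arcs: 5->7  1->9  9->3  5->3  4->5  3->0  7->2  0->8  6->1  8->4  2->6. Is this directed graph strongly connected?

From 0 we can reach every vertex (0, 1, 2, 3, 4, 5, 6, 7, 8, 9), and every vertex can reach 0 (0, 1, 2, 3, 4, 5, 6, 7, 8, 9). So the whole graph is one strongly connected component.

Yes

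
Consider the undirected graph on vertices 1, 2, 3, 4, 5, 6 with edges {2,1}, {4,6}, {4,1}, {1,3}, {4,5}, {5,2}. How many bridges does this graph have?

2

The edges on the cycle 4-5-2-1-4 are not bridges since each lies on that cycle.
But removing 1–3 disconnects 1 from 3; removing 4–6 disconnects 4 from 6 — these are bridges.
That makes 2 bridges.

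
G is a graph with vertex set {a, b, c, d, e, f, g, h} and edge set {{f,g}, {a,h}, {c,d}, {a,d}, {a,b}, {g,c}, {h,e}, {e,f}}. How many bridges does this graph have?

1

The edges on the cycle a-h-e-f-g-c-d-a are not bridges since each lies on that cycle.
But removing a—b disconnects a from b — this is a bridge.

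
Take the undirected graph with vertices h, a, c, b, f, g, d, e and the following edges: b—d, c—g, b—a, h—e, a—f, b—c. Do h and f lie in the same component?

The component containing h is {e, h}, and f is not in it.

No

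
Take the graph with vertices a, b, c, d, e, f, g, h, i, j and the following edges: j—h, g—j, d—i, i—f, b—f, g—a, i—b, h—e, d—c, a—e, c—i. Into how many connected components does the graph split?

2

Starting from a we can reach a, e, g, h, j. That is one component of size 5.
Starting from b we can reach b, c, d, f, i. That is one component of size 5.
Total: 2 components.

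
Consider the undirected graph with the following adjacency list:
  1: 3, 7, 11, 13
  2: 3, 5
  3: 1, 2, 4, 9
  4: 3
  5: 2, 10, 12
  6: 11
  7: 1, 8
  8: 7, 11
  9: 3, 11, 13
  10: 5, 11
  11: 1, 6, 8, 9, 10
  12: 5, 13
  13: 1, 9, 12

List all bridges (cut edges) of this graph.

The edges on the cycle 9-3-2-5-12-13-1-11-9 are not bridges since each lies on that cycle.
But removing 3-4 disconnects 3 from 4; removing 6-11 disconnects 6 from 11 — these are bridges.

11-6, 3-4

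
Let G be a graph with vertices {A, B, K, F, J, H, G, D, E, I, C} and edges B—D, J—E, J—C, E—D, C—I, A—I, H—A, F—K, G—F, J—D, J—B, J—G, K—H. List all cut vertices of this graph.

Removing J increases the component count from 1 to 2, so J is a cut vertex.
By contrast removing C leaves 1 component; it is not a cut vertex. No other vertex is a cut vertex either.

J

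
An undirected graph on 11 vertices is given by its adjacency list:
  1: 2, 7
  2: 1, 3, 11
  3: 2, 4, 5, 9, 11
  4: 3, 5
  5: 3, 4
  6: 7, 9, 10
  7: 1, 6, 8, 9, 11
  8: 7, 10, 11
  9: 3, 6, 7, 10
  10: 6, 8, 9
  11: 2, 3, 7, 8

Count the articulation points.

Removing 3 increases the component count from 1 to 2, so 3 is a cut vertex.
By contrast removing 4 leaves 1 component; it is not a cut vertex. No other vertex is a cut vertex either.

1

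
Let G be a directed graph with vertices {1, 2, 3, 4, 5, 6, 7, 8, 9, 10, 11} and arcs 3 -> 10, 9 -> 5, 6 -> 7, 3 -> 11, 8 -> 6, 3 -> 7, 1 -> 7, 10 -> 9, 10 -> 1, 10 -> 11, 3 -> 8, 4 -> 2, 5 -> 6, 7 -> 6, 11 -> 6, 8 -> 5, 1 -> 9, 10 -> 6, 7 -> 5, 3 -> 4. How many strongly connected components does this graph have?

9

{5, 6, 7} are all mutually reachable — one SCC of size 3.
{8} is an SCC by itself.
{2} is an SCC by itself.
{11} is an SCC by itself.
{3} is an SCC by itself.
(and 4 more singleton SCCs)
That gives 9 strongly connected components.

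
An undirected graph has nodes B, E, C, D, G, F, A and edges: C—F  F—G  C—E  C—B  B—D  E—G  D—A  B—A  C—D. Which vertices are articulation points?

C

Removing C increases the component count from 1 to 2, so C is a cut vertex.
By contrast removing D leaves 1 component; it is not a cut vertex. No other vertex is a cut vertex either.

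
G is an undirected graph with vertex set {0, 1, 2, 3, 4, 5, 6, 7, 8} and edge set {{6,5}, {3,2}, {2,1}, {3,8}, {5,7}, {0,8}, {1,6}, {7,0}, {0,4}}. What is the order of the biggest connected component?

9

Starting from 0 we can reach 0, 1, 2, 3, 4, 5, 6, 7, 8. That is one component of size 9.
The largest has 9 vertices.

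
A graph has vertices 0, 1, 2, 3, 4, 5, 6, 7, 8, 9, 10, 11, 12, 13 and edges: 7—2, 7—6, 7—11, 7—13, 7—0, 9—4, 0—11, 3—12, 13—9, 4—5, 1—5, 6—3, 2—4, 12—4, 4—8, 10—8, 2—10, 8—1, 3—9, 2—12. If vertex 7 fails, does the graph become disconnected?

Yes

Deleting 7 raises the number of components from 1 to 2, so 7 is a cut vertex.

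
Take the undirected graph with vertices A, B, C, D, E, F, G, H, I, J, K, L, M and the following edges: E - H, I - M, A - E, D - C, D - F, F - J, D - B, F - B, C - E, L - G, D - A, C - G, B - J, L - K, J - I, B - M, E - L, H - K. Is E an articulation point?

No

Deleting E leaves 1 component (was 1) (its neighbors A, C, H, L remain connected to each other), so E is not a cut vertex.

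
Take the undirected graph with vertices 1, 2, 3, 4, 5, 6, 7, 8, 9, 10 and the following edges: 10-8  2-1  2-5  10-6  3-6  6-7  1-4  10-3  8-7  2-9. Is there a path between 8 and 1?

No

The component containing 8 is {3, 6, 7, 8, 10}, and 1 is not in it.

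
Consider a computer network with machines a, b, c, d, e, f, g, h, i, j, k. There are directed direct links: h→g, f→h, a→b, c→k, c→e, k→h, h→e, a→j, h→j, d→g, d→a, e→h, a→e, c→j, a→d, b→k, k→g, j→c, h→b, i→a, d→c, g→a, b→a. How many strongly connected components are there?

3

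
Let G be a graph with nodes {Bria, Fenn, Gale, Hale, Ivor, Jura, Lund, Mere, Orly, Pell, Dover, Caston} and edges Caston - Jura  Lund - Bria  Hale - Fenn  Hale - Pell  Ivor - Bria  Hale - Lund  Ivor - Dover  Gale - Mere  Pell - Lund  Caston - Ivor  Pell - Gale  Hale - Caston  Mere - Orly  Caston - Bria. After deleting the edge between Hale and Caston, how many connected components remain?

Hale and Caston are still connected via Hale-Lund-Bria-Caston, so the component count stays at 1.

1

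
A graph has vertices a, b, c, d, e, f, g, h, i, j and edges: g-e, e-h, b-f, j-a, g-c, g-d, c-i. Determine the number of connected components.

Starting from b we can reach b, f. That is one component of size 2.
Starting from a we can reach a, j. That is one component of size 2.
Starting from c we can reach c, d, e, g, h, i. That is one component of size 6.
Total: 3 components.

3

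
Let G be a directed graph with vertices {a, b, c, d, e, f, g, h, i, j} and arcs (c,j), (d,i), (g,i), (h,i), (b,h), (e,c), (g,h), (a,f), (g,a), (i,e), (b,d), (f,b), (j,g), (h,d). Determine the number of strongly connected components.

{a, b, c, d, e, f, g, h, i, j} are all mutually reachable — one SCC of size 10.
That gives 1 strongly connected component.

1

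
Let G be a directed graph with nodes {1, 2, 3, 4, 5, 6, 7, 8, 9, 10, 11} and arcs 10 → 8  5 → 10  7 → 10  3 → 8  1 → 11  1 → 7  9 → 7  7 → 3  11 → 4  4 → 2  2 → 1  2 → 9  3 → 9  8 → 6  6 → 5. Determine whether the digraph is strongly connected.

There is no directed path from 6 to 9, so the graph is not strongly connected.

No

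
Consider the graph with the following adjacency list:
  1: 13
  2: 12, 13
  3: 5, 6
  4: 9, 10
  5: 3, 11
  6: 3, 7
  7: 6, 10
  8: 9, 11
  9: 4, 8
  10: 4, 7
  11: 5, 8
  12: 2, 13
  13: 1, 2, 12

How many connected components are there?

Starting from 1 we can reach 1, 2, 12, 13. That is one component of size 4.
Starting from 3 we can reach 3, 4, 5, 6, 7, 8, 9, 10, 11. That is one component of size 9.
Total: 2 components.

2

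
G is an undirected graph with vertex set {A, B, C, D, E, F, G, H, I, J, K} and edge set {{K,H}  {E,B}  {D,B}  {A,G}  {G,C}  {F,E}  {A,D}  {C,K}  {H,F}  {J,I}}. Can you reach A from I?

The component containing I is {I, J}, and A is not in it.

No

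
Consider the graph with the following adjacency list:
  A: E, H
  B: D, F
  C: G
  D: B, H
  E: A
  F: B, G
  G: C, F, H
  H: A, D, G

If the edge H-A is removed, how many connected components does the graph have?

Before removal there is 1 component.
H-A is a bridge — removing it separates H's side from A's side.
After removal: 2 components.

2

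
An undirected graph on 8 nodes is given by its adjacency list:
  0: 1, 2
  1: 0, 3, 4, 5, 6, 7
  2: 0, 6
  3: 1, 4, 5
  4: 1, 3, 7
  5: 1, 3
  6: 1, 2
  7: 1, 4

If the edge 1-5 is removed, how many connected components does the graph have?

1 and 5 are still connected via 1-3-5, so the component count stays at 1.

1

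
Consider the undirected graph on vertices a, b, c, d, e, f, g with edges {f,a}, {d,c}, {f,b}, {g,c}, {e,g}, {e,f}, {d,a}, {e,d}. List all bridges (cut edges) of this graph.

b-f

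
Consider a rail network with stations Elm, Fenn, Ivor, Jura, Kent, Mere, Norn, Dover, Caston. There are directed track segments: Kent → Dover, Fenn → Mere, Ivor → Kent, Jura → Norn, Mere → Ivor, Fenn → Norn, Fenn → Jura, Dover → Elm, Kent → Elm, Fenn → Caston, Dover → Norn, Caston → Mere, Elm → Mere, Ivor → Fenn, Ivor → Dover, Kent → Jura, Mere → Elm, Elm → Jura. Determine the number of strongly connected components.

{Elm, Fenn, Ivor, Kent, Mere, Dover, Caston} are all mutually reachable — one SCC of size 7.
{Jura} is an SCC by itself.
{Norn} is an SCC by itself.
That gives 3 strongly connected components.

3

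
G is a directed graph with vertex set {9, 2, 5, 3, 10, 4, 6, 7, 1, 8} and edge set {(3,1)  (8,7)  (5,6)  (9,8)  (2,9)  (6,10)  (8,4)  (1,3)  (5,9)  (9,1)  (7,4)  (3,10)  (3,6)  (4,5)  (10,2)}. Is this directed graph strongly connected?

From 7 we can reach every vertex (1, 2, 3, 4, 5, 6, 7, 8, 9, 10), and every vertex can reach 7 (1, 2, 3, 4, 5, 6, 7, 8, 9, 10). So the whole graph is one strongly connected component.

Yes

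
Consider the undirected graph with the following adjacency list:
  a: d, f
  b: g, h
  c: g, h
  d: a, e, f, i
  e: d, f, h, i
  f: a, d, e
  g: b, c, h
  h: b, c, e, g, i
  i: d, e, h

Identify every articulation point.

h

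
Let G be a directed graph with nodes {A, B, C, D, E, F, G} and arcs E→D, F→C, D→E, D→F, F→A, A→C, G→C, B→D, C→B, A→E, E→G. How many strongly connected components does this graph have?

{A, B, C, D, E, F, G} are all mutually reachable — one SCC of size 7.
That gives 1 strongly connected component.

1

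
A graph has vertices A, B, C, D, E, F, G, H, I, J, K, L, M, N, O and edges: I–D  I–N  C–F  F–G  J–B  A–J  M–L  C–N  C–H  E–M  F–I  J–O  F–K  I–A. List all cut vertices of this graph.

A, C, F, I, J, M

Removing A increases the component count from 2 to 3, so A is a cut vertex.
Removing C increases the component count from 2 to 3, so C is a cut vertex.
Removing F increases the component count from 2 to 4, so F is a cut vertex.
Likewise I, J, M are cut vertices.
By contrast removing B leaves 2 components; it is not a cut vertex. No other vertex is a cut vertex either.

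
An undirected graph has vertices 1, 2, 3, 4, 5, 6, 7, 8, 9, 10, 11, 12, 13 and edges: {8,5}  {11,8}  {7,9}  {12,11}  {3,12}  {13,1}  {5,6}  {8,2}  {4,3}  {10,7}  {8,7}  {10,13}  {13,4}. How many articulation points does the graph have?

4

Removing 5 increases the component count from 1 to 2, so 5 is a cut vertex.
Removing 7 increases the component count from 1 to 2, so 7 is a cut vertex.
Removing 8 increases the component count from 1 to 3, so 8 is a cut vertex.
Likewise 13 is a cut vertex.
By contrast removing 1 leaves 1 component; it is not a cut vertex. No other vertex is a cut vertex either.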